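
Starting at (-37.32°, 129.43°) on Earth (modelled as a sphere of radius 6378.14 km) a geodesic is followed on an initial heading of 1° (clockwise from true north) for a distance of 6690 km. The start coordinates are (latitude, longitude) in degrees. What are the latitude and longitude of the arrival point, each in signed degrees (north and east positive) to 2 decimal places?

22.77°, 130.37°

Angular distance δ = d/R = 6690/6378.14 = 1.04890 rad; initial bearing θ = 0.0175 rad.
sin φ₂ = sin φ₁ cos δ + cos φ₁ sin δ cos θ = (-0.6063)(0.4985) + (0.7953)(0.8669)(0.9998) = 0.3870, so φ₂ = 22.77°.
Δλ = atan2(sin θ sin δ cos φ₁, cos δ − sin φ₁ sin φ₂) = atan2(0.0120, 0.7332) = 0.940°.
λ₂ = 129.430° + 0.940° = 130.37°.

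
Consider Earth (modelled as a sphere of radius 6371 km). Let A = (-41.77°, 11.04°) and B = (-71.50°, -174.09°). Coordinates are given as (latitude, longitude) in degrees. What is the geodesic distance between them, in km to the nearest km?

Let φ₁ = -0.7290 rad, φ₂ = -1.2479 rad, and Δλ = 3.0521 rad.
Haversine: a = sin²(Δφ/2) + cos φ₁ cos φ₂ sin²(Δλ/2) = 0.0658 + (0.7458)(0.3173)(0.9980) = 0.30199.
Central angle c = 2·arcsin(√a) = 1.16363 rad.
Distance = R·c = 6371 × 1.1636 ≈ 7413 km.

7413 km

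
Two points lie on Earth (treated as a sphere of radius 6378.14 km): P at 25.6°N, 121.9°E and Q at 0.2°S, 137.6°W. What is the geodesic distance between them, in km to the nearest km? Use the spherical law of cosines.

11082 km

With latitudes φ₁ = 25.600°, φ₂ = -0.200° and longitude difference Δλ = 100.500°:
cos c = sin φ₁ sin φ₂ + cos φ₁ cos φ₂ cos Δλ = (0.4321)(-0.0035) + (0.9018)(1.0000)(-0.1822) = -0.16585,
so c = arccos(-0.16585) = 1.73742 rad.
Distance = R·c = 6378.14 × 1.7374 ≈ 11082 km.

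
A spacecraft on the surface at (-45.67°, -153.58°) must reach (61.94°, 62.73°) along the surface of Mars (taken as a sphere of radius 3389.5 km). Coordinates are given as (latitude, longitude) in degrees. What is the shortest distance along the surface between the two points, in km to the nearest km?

In radians: φ₁ = -0.7971, φ₂ = 1.0811, Δλ = -143.690° = -2.5079 rad.
Haversine: a = sin²(Δφ/2) + cos φ₁ cos φ₂ sin²(Δλ/2) = 0.6513 + (0.6988)(0.4704)(0.9029) = 0.94806.
Central angle c = 2·arcsin(√a) = 2.68176 rad.
Distance = R·c = 3389.5 × 2.6818 ≈ 9090 km.

9090 km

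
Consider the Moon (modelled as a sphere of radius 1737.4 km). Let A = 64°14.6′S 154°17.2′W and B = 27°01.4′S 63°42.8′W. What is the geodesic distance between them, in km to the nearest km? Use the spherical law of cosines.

2004 km

With latitudes φ₁ = -64.243°, φ₂ = -27.023° and longitude difference Δλ = 90.573°:
cos c = sin φ₁ sin φ₂ + cos φ₁ cos φ₂ cos Δλ = (-0.9006)(-0.4544) + (0.4346)(0.8908)(-0.0100) = 0.40534,
so c = arccos(0.40534) = 1.15345 rad.
Distance = R·c = 1737.4 × 1.1534 ≈ 2004 km.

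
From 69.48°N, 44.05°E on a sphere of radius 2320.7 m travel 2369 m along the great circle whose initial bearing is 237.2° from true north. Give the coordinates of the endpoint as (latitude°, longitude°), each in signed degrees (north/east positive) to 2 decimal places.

19.12°, -5.28°

Angular distance δ = d/R = 2369/2320.7 = 1.02081 rad; initial bearing θ = 4.1399 rad.
sin φ₂ = sin φ₁ cos δ + cos φ₁ sin δ cos θ = (0.9365)(0.5227) + (0.3505)(0.8525)(-0.5417) = 0.3276, so φ₂ = 19.12°.
Δλ = atan2(sin θ sin δ cos φ₁, cos δ − sin φ₁ sin φ₂) = atan2(-0.2512, 0.2158) = -49.330°.
λ₂ = 44.050° − 49.330° = -5.28°.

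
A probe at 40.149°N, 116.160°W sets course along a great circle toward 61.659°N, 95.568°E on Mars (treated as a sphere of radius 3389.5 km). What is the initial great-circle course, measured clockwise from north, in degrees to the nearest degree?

345°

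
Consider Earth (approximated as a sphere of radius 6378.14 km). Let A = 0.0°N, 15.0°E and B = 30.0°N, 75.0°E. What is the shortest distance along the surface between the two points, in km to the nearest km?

7162 km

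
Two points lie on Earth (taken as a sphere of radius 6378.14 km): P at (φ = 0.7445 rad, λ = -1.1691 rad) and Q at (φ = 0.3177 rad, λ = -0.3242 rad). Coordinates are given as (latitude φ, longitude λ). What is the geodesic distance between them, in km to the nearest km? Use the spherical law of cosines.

Let φ₁ = 0.7445 rad, φ₂ = 0.3177 rad, and Δλ = 0.8449 rad.
cos c = sin φ₁ sin φ₂ + cos φ₁ cos φ₂ cos Δλ = (0.6776)(0.3124) + (0.7354)(0.9500)(0.6638) = 0.67542,
so c = arccos(0.67542) = 0.82926 rad.
Distance = R·c = 6378.14 × 0.8293 ≈ 5289 km.

5289 km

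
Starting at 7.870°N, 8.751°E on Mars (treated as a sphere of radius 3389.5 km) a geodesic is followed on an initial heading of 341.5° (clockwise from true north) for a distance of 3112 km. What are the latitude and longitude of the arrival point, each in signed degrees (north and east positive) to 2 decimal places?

Angular distance δ = d/R = 3112/3389.5 = 0.91813 rad; initial bearing θ = 5.9603 rad.
sin φ₂ = sin φ₁ cos δ + cos φ₁ sin δ cos θ = (0.1369)(0.6073) + (0.9906)(0.7945)(0.9483) = 0.8295, so φ₂ = 56.04°.
Δλ = atan2(sin θ sin δ cos φ₁, cos δ − sin φ₁ sin φ₂) = atan2(-0.2497, 0.4937) = -26.829°.
λ₂ = 8.751° − 26.829° = -18.08°.

56.04°, -18.08°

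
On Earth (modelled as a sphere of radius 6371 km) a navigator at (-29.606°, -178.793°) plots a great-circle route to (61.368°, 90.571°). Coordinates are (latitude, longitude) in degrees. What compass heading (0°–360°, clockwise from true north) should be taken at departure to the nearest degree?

With φ₁ = -0.5167, φ₂ = 1.0711, Δλ = -1.5819 rad, the forward-azimuth formula gives
θ = atan2( sin Δλ cos φ₂ , cos φ₁ sin φ₂ − sin φ₁ cos φ₂ cos Δλ ) = atan2(-0.4792, 0.7605) = -32.21°.
Adding 360° brings this into [0°, 360°): 328°.

328°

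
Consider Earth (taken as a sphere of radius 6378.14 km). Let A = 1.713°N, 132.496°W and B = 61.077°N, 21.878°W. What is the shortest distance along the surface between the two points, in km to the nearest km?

In radians: φ₁ = 0.0299, φ₂ = 1.0660, Δλ = 110.618° = 1.9306 rad.
cos c = sin φ₁ sin φ₂ + cos φ₁ cos φ₂ cos Δλ = (0.0299)(0.8753) + (0.9996)(0.4836)(-0.3521) = -0.14406,
so c = arccos(-0.14406) = 1.71536 rad.
Distance = R·c = 6378.14 × 1.7154 ≈ 10941 km.

10941 km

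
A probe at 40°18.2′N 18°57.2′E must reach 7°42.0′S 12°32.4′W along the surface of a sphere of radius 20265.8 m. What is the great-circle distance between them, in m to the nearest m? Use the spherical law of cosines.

In radians: φ₁ = 0.7034, φ₂ = -0.1344, Δλ = -31.493° = -0.5497 rad.
cos c = sin φ₁ sin φ₂ + cos φ₁ cos φ₂ cos Δλ = (0.6468)(-0.1340) + (0.7626)(0.9910)(0.8527) = 0.55777,
so c = arccos(0.55777) = 0.97911 rad.
Distance = R·c = 20265.8 × 0.9791 ≈ 19842 m.

19842 m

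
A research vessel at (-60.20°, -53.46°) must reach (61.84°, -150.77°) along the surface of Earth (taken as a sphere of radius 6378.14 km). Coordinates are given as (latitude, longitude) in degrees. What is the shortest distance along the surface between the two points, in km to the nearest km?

With latitudes φ₁ = -60.200°, φ₂ = 61.840° and longitude difference Δλ = -97.310°:
cos c = sin φ₁ sin φ₂ + cos φ₁ cos φ₂ cos Δλ = (-0.8678)(0.8816) + (0.4970)(0.4719)(-0.1272) = -0.79489,
so c = arccos(-0.79489) = 2.48963 rad.
Distance = R·c = 6378.14 × 2.4896 ≈ 15879 km.

15879 km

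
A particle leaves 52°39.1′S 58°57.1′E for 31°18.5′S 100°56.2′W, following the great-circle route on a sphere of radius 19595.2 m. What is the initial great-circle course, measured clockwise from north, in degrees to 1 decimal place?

With φ₁ = -0.9189, φ₂ = -0.5464, Δλ = -2.7906 rad, the forward-azimuth formula gives
θ = atan2( sin Δλ cos φ₂ , cos φ₁ sin φ₂ − sin φ₁ cos φ₂ cos Δλ ) = atan2(-0.2938, -0.9530) = -162.87°.
Adding 360° brings this into [0°, 360°): 197.1°.

197.1°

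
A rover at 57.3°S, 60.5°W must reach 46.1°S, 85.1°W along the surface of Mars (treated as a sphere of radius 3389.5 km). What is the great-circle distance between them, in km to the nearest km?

In radians: φ₁ = -1.0001, φ₂ = -0.8046, Δλ = -24.600° = -0.4294 rad.
cos c = sin φ₁ sin φ₂ + cos φ₁ cos φ₂ cos Δλ = (-0.8415)(-0.7206) + (0.5402)(0.6934)(0.9092) = 0.94695,
so c = arccos(0.94695) = 0.32717 rad.
Distance = R·c = 3389.5 × 0.3272 ≈ 1109 km.

1109 km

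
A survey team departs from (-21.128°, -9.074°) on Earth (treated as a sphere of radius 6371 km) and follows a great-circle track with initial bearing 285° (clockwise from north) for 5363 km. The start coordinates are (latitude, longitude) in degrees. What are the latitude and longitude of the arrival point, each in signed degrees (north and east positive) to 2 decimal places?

-3.44°, -55.27°

Angular distance δ = d/R = 5363/6371 = 0.84178 rad; initial bearing θ = 4.9742 rad.
sin φ₂ = sin φ₁ cos δ + cos φ₁ sin δ cos θ = (-0.3605)(0.6661) + (0.9328)(0.7458)(0.2588) = -0.0601, so φ₂ = -3.44°.
Δλ = atan2(sin θ sin δ cos φ₁, cos δ − sin φ₁ sin φ₂) = atan2(-0.6720, 0.6445) = -46.197°.
λ₂ = -9.074° − 46.197° = -55.27°.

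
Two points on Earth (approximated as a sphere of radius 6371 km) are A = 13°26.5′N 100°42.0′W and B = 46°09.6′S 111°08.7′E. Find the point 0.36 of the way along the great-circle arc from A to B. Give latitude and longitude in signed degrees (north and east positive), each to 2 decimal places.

The central angle between A and B is δ = 2.4038 rad.
With f = 0.36, the slerp weights are sin((1−f)δ)/sin δ = 1.4858 and sin(fδ)/sin δ = 1.1318.
Weighted sum of the unit vectors: (1.4858)·(-0.1806,-0.9557,0.2325) + (1.1318)·(-0.2499,0.6460,-0.7213) = (-0.5511, -0.6888, -0.4709).
Converting back: φ = atan2(z, √(x²+y²)) = -28.10°, λ = atan2(y, x) = -128.66°.

-28.10°, -128.66°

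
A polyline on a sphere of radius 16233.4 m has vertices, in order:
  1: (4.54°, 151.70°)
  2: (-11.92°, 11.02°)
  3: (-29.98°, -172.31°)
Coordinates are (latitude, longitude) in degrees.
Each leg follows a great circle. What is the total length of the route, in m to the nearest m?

78882 m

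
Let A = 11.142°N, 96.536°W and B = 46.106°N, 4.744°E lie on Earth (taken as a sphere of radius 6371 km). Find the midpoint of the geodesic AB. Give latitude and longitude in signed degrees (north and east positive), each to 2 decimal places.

Central angle δ = 1.5646 rad. Interpolating on the sphere with fraction f = 0.5:
P = [sin((1−f)δ)·A + sin(fδ)·B] / sin δ = 0.7049·A + 0.7049·B in Cartesian coordinates,
giving P = (0.4083, -0.6467, 0.6442), i.e. latitude 40.11°, longitude -57.73°.

40.11°, -57.73°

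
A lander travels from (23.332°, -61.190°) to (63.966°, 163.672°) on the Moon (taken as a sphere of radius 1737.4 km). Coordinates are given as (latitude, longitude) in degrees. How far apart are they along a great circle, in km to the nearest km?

2607 km

In radians: φ₁ = 0.4072, φ₂ = 1.1164, Δλ = -135.138° = -2.3586 rad.
cos c = sin φ₁ sin φ₂ + cos φ₁ cos φ₂ cos Δλ = (0.3961)(0.8985) + (0.9182)(0.4389)(-0.7088) = 0.07021,
so c = arccos(0.07021) = 1.50053 rad.
Distance = R·c = 1737.4 × 1.5005 ≈ 2607 km.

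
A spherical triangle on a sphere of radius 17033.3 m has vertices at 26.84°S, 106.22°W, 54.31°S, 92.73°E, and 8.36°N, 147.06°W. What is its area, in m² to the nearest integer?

343680673 m²

Side lengths (central angles): a = 1.9916, b = 0.9245, c = 1.6968 rad; semiperimeter s = 2.3065.
By l'Huilier's theorem, tan(E/4) = √[tan(s/2) tan((s−a)/2) tan((s−b)/2) tan((s−c)/2)], giving spherical excess E = 1.1846 rad.
Area = E·R² = 1.1846 × (17033.3)² ≈ 343680673 m².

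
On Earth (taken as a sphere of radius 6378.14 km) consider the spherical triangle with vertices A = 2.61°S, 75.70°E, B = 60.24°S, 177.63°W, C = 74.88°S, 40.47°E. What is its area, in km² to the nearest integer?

Side lengths (central angles): a = 0.7434, b = 1.3111, c = 1.6737 rad; semiperimeter s = 1.8641.
By l'Huilier's theorem, tan(E/4) = √[tan(s/2) tan((s−a)/2) tan((s−b)/2) tan((s−c)/2)], giving spherical excess E = 0.6007 rad.
Area = E·R² = 0.6007 × (6378.14)² ≈ 24435543 km².

24435543 km²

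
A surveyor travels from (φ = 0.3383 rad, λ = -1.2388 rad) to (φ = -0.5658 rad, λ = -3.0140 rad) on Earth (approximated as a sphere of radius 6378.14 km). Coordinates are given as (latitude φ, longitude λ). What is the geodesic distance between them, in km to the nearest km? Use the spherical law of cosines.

12228 km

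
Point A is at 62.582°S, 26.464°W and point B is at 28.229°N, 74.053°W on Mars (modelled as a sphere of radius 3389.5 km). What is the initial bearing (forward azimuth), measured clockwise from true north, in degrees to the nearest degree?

319°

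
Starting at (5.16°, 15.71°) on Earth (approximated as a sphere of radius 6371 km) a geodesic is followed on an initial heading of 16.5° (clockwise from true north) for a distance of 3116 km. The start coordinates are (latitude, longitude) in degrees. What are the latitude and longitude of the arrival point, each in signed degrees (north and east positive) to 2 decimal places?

31.87°, 24.75°

Angular distance δ = d/R = 3116/6371 = 0.48909 rad; initial bearing θ = 0.2880 rad.
sin φ₂ = sin φ₁ cos δ + cos φ₁ sin δ cos θ = (0.0899)(0.8828) + (0.9959)(0.4698)(0.9588) = 0.5280, so φ₂ = 31.87°.
Δλ = atan2(sin θ sin δ cos φ₁, cos δ − sin φ₁ sin φ₂) = atan2(0.1329, 0.8353) = 9.040°.
λ₂ = 15.710° + 9.040° = 24.75°.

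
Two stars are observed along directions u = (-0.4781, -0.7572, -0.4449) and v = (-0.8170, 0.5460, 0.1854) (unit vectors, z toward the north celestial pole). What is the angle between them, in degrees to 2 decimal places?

96.05°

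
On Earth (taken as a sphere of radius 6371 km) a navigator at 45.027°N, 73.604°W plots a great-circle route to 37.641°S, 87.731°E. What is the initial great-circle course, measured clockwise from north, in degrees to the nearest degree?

With φ₁ = 0.7859, φ₂ = -0.6570, Δλ = 2.8158 rad, the forward-azimuth formula gives
θ = atan2( sin Δλ cos φ₂ , cos φ₁ sin φ₂ − sin φ₁ cos φ₂ cos Δλ ) = atan2(0.2534, 0.0991) = 68.64°.
So the initial bearing is 69°.

69°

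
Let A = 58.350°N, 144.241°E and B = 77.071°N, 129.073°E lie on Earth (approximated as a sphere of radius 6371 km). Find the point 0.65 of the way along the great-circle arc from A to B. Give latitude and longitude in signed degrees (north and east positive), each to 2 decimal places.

70.67°, 137.56°

Central angle δ = 0.3393 rad. Interpolating on the sphere with fraction f = 0.65:
P = [sin((1−f)δ)·A + sin(fδ)·B] / sin δ = 0.3560·A + 0.6573·B in Cartesian coordinates,
giving P = (-0.2443, 0.2233, 0.9436), i.e. latitude 70.67°, longitude 137.56°.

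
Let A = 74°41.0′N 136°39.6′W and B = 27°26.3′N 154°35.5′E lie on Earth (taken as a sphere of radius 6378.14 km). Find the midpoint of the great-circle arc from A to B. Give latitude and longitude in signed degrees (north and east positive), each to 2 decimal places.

Central angle δ = 1.0129 rad. Interpolating on the sphere with fraction f = 0.5:
P = [sin((1−f)δ)·A + sin(fδ)·B] / sin δ = 0.5718·A + 0.5718·B in Cartesian coordinates,
giving P = (-0.5682, 0.1141, 0.8149), i.e. latitude 54.58°, longitude 168.65°.

54.58°, 168.65°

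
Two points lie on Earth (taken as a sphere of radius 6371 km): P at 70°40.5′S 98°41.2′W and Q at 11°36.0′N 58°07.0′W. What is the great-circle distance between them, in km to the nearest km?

9647 km

With latitudes φ₁ = -70.675°, φ₂ = 11.600° and longitude difference Δλ = 40.570°:
Haversine: a = sin²(Δφ/2) + cos φ₁ cos φ₂ sin²(Δλ/2) = 0.4328 + (0.3309)(0.9796)(0.1202) = 0.47175.
Central angle c = 2·arcsin(√a) = 1.51427 rad.
Distance = R·c = 6371 × 1.5143 ≈ 9647 km.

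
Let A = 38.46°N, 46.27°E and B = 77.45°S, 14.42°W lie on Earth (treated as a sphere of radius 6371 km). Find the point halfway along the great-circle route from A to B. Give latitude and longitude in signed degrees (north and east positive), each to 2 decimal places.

-21.28°, 34.24°

Central angle δ = 2.1221 rad. Interpolating on the sphere with fraction f = 0.5:
P = [sin((1−f)δ)·A + sin(fδ)·B] / sin δ = 1.0247·A + 1.0247·B in Cartesian coordinates,
giving P = (0.7703, 0.5244, -0.3629), i.e. latitude -21.28°, longitude 34.24°.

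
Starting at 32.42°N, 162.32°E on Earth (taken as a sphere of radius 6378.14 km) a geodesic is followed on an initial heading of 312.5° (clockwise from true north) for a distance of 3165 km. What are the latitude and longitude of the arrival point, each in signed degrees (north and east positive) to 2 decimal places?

Angular distance δ = d/R = 3165/6378.14 = 0.49623 rad; initial bearing θ = 5.4542 rad.
sin φ₂ = sin φ₁ cos δ + cos φ₁ sin δ cos θ = (0.5361)(0.8794) + (0.8441)(0.4761)(0.6756) = 0.7430, so φ₂ = 47.99°.
Δλ = atan2(sin θ sin δ cos φ₁, cos δ − sin φ₁ sin φ₂) = atan2(-0.2963, 0.4811) = -31.632°.
λ₂ = 162.320° − 31.632° = 130.69°.

47.99°, 130.69°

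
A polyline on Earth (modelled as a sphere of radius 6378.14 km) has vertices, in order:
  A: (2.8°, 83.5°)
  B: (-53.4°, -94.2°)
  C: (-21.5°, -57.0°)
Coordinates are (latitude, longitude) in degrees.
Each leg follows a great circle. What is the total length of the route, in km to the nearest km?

Leg A→B: central angle 2.2578 rad, distance 14400.8 km.
Leg B→C: central angle 0.7435 rad, distance 4742.2 km.
Total: 14400.8 + 4742.2 ≈ 19143 km.

19143 km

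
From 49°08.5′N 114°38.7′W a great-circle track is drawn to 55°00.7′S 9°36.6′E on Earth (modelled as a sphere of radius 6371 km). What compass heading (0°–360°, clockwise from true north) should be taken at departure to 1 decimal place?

Δλ = 124.255° = 2.1687 rad.
y = sin Δλ · cos φ₂ = (0.8265)(0.5734) = 0.4739
x = cos φ₁ sin φ₂ − sin φ₁ cos φ₂ cos Δλ = (0.6542)(-0.8193) − (0.7563)(0.5734)(-0.5629) = -0.2918
θ = atan2(y, x) = 121.62°, so the bearing is 121.6°.

121.6°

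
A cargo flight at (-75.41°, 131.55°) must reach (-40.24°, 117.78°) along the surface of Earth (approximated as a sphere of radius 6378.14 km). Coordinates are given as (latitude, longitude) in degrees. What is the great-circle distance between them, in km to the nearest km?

3976 km

Let φ₁ = -1.3162 rad, φ₂ = -0.7023 rad, and Δλ = -0.2403 rad.
cos c = sin φ₁ sin φ₂ + cos φ₁ cos φ₂ cos Δλ = (-0.9678)(-0.6460) + (0.2519)(0.7633)(0.9713) = 0.81192,
so c = arccos(0.81192) = 0.62336 rad.
Distance = R·c = 6378.14 × 0.6234 ≈ 3976 km.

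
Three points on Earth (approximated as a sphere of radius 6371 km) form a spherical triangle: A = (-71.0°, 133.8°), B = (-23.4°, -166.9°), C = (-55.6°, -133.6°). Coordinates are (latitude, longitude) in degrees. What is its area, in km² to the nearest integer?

Side lengths (central angles): a = 0.7059, b = 0.6891, c = 1.0145 rad; semiperimeter s = 1.2047.
By l'Huilier's theorem, tan(E/4) = √[tan(s/2) tan((s−a)/2) tan((s−b)/2) tan((s−c)/2)], giving spherical excess E = 0.2651 rad.
Area = E·R² = 0.2651 × (6371)² ≈ 10761653 km².

10761653 km²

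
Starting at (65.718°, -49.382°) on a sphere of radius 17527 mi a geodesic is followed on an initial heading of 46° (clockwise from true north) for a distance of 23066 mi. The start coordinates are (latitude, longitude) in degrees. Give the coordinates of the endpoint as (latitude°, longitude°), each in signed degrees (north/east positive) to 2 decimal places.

Angular distance δ = d/R = 23066/17527 = 1.31603 rad; initial bearing θ = 0.8029 rad.
sin φ₂ = sin φ₁ cos δ + cos φ₁ sin δ cos θ = (0.9115)(0.2520) + (0.4112)(0.9677)(0.6947) = 0.5062, so φ₂ = 30.41°.
Δλ = atan2(sin θ sin δ cos φ₁, cos δ − sin φ₁ sin φ₂) = atan2(0.2863, -0.2094) = 126.181°.
λ₂ = -49.382° + 126.181° = 76.80°.

30.41°, 76.80°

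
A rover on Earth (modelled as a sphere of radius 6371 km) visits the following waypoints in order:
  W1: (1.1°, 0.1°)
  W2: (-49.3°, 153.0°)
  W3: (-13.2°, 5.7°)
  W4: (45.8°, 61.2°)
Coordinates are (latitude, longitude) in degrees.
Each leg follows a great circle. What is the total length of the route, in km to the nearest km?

35018 km

Leg W1→W2: central angle 2.2080 rad, distance 14067.2 km.
Leg W2→W3: central angle 1.9403 rad, distance 12361.5 km.
Leg W3→W4: central angle 1.3482 rad, distance 8589.5 km.
Total: 14067.2 + 12361.5 + 8589.5 ≈ 35018 km.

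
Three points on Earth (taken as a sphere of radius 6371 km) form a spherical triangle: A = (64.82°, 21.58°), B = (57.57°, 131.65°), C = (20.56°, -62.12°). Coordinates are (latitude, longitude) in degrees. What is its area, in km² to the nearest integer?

22081478 km²

Side lengths (central angles): a = 1.7632, b = 1.2009, c = 0.8154 rad; semiperimeter s = 1.8898.
By l'Huilier's theorem, tan(E/4) = √[tan(s/2) tan((s−a)/2) tan((s−b)/2) tan((s−c)/2)], giving spherical excess E = 0.5440 rad.
Area = E·R² = 0.5440 × (6371)² ≈ 22081478 km².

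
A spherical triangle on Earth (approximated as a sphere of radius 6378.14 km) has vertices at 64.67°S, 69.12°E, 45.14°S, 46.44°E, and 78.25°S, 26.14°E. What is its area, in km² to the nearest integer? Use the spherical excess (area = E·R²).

Side lengths (central angles): a = 0.5940, b = 0.3218, c = 0.4049 rad; semiperimeter s = 0.6604.
By l'Huilier's theorem, tan(E/4) = √[tan(s/2) tan((s−a)/2) tan((s−b)/2) tan((s−c)/2)], giving spherical excess E = 0.0632 rad.
Area = E·R² = 0.0632 × (6378.14)² ≈ 2571416 km².

2571416 km²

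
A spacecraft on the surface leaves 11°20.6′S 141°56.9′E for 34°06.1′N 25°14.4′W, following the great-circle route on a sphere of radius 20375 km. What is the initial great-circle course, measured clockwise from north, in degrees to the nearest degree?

335°

With φ₁ = -0.1980, φ₂ = 0.5952, Δλ = -2.9180 rad, the forward-azimuth formula gives
θ = atan2( sin Δλ cos φ₂ , cos φ₁ sin φ₂ − sin φ₁ cos φ₂ cos Δλ ) = atan2(-0.1836, 0.3909) = -25.16°.
Adding 360° brings this into [0°, 360°): 335°.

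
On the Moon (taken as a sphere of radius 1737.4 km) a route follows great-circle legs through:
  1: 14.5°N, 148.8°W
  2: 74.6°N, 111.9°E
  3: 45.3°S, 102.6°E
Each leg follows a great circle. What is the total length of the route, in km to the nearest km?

6020 km

Leg 1→2: central angle 1.3696 rad, distance 2379.5 km.
Leg 2→3: central angle 2.0955 rad, distance 3640.7 km.
Total: 2379.5 + 3640.7 ≈ 6020 km.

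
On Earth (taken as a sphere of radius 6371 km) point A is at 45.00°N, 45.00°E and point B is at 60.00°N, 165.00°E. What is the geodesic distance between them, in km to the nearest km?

Let φ₁ = 0.7854 rad, φ₂ = 1.0472 rad, and Δλ = 2.0944 rad.
cos c = sin φ₁ sin φ₂ + cos φ₁ cos φ₂ cos Δλ = (0.7071)(0.8660) + (0.7071)(0.5000)(-0.5000) = 0.43560,
so c = arccos(0.43560) = 1.12010 rad.
Distance = R·c = 6371 × 1.1201 ≈ 7136 km.

7136 km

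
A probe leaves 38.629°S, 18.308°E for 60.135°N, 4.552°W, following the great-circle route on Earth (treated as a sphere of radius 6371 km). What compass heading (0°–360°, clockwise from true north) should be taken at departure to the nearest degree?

349°

With φ₁ = -0.6742, φ₂ = 1.0496, Δλ = -0.3990 rad, the forward-azimuth formula gives
θ = atan2( sin Δλ cos φ₂ , cos φ₁ sin φ₂ − sin φ₁ cos φ₂ cos Δλ ) = atan2(-0.1934, 0.9639) = -11.35°.
Adding 360° brings this into [0°, 360°): 349°.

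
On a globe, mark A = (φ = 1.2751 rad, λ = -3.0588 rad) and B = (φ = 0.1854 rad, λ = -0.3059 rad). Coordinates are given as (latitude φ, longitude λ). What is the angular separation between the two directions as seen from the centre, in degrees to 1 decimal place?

With latitudes φ₁ = 73.058°, φ₂ = 10.623° and longitude difference Δλ = 157.730°:
Haversine: a = sin²(Δφ/2) + cos φ₁ cos φ₂ sin²(Δλ/2) = 0.2686 + (0.2914)(0.9829)(0.9627) = 0.54435.
Central angle c = 2·arcsin(√a) = 1.65962 rad.
So the angular separation is 95.1°.

95.1°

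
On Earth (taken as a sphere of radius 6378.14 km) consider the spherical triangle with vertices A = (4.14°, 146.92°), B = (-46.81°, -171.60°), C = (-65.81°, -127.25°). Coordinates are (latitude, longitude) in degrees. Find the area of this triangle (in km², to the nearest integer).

3592626 km²

Side lengths (central angles): a = 0.5244, b = 1.6069, c = 1.0942 rad; semiperimeter s = 1.6128.
By l'Huilier's theorem, tan(E/4) = √[tan(s/2) tan((s−a)/2) tan((s−b)/2) tan((s−c)/2)], giving spherical excess E = 0.0883 rad.
Area = E·R² = 0.0883 × (6378.14)² ≈ 3592626 km².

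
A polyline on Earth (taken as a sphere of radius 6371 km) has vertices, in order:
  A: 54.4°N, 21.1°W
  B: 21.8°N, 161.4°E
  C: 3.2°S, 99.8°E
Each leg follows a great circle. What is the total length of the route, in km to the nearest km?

18783 km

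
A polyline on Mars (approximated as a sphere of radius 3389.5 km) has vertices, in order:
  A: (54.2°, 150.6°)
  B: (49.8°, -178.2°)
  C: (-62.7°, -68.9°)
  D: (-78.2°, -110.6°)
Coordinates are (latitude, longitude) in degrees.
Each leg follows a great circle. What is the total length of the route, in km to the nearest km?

10675 km

Leg A→B: central angle 0.3409 rad, distance 1155.6 km.
Leg B→C: central angle 2.4600 rad, distance 8338.2 km.
Leg C→D: central angle 0.3486 rad, distance 1181.4 km.
Total: 1155.6 + 8338.2 + 1181.4 ≈ 10675 km.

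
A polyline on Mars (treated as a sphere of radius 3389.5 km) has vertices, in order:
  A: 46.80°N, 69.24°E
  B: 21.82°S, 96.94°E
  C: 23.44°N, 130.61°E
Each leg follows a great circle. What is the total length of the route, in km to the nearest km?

7626 km

Leg A→B: central angle 1.2748 rad, distance 4320.8 km.
Leg B→C: central angle 0.9752 rad, distance 3305.4 km.
Total: 4320.8 + 3305.4 ≈ 7626 km.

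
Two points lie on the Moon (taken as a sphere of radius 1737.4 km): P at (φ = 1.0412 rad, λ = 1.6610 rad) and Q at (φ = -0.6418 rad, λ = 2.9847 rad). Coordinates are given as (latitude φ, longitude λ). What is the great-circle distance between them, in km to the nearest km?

Let φ₁ = 1.0412 rad, φ₂ = -0.6418 rad, and Δλ = 1.3237 rad.
cos c = sin φ₁ sin φ₂ + cos φ₁ cos φ₂ cos Δλ = (0.8630)(-0.5986) + (0.5052)(0.8010)(0.2446) = -0.41766,
so c = arccos(-0.41766) = 2.00166 rad.
Distance = R·c = 1737.4 × 2.0017 ≈ 3478 km.

3478 km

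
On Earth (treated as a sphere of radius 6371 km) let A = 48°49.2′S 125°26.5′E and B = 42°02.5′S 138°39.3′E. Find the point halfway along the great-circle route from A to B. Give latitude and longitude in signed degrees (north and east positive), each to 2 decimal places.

The central angle between A and B is δ = 0.2000 rad.
With f = 0.5, the slerp weights are sin((1−f)δ)/sin δ = 0.5025 and sin(fδ)/sin δ = 0.5025.
Weighted sum of the unit vectors: (0.5025)·(-0.3818,0.5364,-0.7526) + (0.5025)·(-0.5575,0.4906,-0.6697) = (-0.4720, 0.5161, -0.7147).
Converting back: φ = atan2(z, √(x²+y²)) = -45.62°, λ = atan2(y, x) = 132.45°.

-45.62°, 132.45°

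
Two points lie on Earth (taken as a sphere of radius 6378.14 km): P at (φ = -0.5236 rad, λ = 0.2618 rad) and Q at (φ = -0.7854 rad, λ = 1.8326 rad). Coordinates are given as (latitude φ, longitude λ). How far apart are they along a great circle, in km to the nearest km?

In radians: φ₁ = -0.5236, φ₂ = -0.7854, Δλ = 90.000° = 1.5708 rad.
Haversine: a = sin²(Δφ/2) + cos φ₁ cos φ₂ sin²(Δλ/2) = 0.0170 + (0.8660)(0.7071)(0.5000) = 0.32322.
Central angle c = 2·arcsin(√a) = 1.20943 rad.
Distance = R·c = 6378.14 × 1.2094 ≈ 7714 km.

7714 km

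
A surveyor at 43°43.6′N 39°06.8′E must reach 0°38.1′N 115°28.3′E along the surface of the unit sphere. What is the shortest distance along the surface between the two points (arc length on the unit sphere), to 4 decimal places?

1.3918

Let φ₁ = 0.7632 rad, φ₂ = 0.0111 rad, and Δλ = 1.3327 rad.
cos c = sin φ₁ sin φ₂ + cos φ₁ cos φ₂ cos Δλ = (0.6912)(0.0111) + (0.7226)(0.9999)(0.2358) = 0.17809,
so c = arccos(0.17809) = 1.39176 rad.
On the unit sphere the arc length equals the central angle: 1.3918.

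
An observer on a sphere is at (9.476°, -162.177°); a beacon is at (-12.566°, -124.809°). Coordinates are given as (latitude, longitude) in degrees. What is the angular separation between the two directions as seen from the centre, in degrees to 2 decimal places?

43.17°

In radians: φ₁ = 0.1654, φ₂ = -0.2193, Δλ = 37.368° = 0.6522 rad.
cos c = sin φ₁ sin φ₂ + cos φ₁ cos φ₂ cos Δλ = (0.1646)(-0.2176) + (0.9864)(0.9760)(0.7948) = 0.72931,
so c = arccos(0.72931) = 0.75348 rad.
So the angular separation is 43.17°.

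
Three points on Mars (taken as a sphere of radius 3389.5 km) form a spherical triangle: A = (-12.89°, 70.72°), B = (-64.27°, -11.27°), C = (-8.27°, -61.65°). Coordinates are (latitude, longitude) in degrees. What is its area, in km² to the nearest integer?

10391867 km²

Side lengths (central angles): a = 1.1554, b = 2.2370, c = 1.3078 rad; semiperimeter s = 2.3501.
By l'Huilier's theorem, tan(E/4) = √[tan(s/2) tan((s−a)/2) tan((s−b)/2) tan((s−c)/2)], giving spherical excess E = 0.9045 rad.
Area = E·R² = 0.9045 × (3389.5)² ≈ 10391867 km².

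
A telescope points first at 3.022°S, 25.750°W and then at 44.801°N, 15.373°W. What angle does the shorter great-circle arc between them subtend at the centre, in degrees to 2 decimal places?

48.71°

In radians: φ₁ = -0.0527, φ₂ = 0.7819, Δλ = 10.377° = 0.1811 rad.
Haversine: a = sin²(Δφ/2) + cos φ₁ cos φ₂ sin²(Δλ/2) = 0.1643 + (0.9986)(0.7096)(0.0082) = 0.17008.
Central angle c = 2·arcsin(√a) = 0.85020 rad.
So the angular separation is 48.71°.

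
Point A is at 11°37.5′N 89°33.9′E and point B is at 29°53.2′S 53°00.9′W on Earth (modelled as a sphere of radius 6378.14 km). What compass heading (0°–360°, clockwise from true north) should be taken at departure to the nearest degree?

With φ₁ = 0.2029, φ₂ = -0.5216, Δλ = -2.4885 rad, the forward-azimuth formula gives
θ = atan2( sin Δλ cos φ₂ , cos φ₁ sin φ₂ − sin φ₁ cos φ₂ cos Δλ ) = atan2(-0.5268, -0.3493) = -123.55°.
Adding 360° brings this into [0°, 360°): 236°.

236°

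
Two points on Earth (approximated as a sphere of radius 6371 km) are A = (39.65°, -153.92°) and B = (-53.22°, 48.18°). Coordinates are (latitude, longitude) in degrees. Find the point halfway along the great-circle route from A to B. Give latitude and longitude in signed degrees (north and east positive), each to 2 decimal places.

The central angle between A and B is δ = 2.7882 rad.
With f = 0.5, the slerp weights are sin((1−f)δ)/sin δ = 2.8447 and sin(fδ)/sin δ = 2.8447.
Weighted sum of the unit vectors: (2.8447)·(-0.6916,-0.3385,0.6381) + (2.8447)·(0.3992,0.4462,-0.8009) = (-0.8316, 0.3064, -0.4632).
Converting back: φ = atan2(z, √(x²+y²)) = -27.60°, λ = atan2(y, x) = 159.77°.

-27.60°, 159.77°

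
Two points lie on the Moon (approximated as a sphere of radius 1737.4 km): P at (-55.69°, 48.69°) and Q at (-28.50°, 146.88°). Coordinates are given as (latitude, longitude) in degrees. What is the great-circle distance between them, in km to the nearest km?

Let φ₁ = -0.9720 rad, φ₂ = -0.4974 rad, and Δλ = 1.7137 rad.
cos c = sin φ₁ sin φ₂ + cos φ₁ cos φ₂ cos Δλ = (-0.8260)(-0.4772) + (0.5637)(0.8788)(-0.1425) = 0.32357,
so c = arccos(0.32357) = 1.24130 rad.
Distance = R·c = 1737.4 × 1.2413 ≈ 2157 km.

2157 km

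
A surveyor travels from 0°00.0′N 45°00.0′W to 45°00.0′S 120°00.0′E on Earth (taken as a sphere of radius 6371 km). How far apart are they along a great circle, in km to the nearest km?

14798 km

With latitudes φ₁ = 0.000°, φ₂ = -45.000° and longitude difference Δλ = 165.000°:
Haversine: a = sin²(Δφ/2) + cos φ₁ cos φ₂ sin²(Δλ/2) = 0.1464 + (1.0000)(0.7071)(0.9830) = 0.84151.
Central angle c = 2·arcsin(√a) = 2.32268 rad.
Distance = R·c = 6371 × 2.3227 ≈ 14798 km.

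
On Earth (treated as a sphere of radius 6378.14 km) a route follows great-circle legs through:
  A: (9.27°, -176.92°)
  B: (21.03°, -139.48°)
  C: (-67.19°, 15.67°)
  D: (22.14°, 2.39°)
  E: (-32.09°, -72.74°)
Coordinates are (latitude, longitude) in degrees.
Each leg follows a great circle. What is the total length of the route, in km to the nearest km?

Leg A→B: central angle 0.6612 rad, distance 4217.5 km.
Leg B→C: central angle 2.2905 rad, distance 14609.0 km.
Leg C→D: central angle 1.5687 rad, distance 10005.4 km.
Leg D→E: central angle 1.5696 rad, distance 10011.3 km.
Total: 4217.5 + 14609.0 + 10005.4 + 10011.3 ≈ 38843 km.

38843 km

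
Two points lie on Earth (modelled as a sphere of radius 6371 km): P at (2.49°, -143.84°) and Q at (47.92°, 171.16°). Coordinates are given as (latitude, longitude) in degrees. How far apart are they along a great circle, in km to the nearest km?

In radians: φ₁ = 0.0435, φ₂ = 0.8364, Δλ = -45.000° = -0.7854 rad.
cos c = sin φ₁ sin φ₂ + cos φ₁ cos φ₂ cos Δλ = (0.0434)(0.7422) + (0.9991)(0.6702)(0.7071) = 0.50568,
so c = arccos(0.50568) = 1.04063 rad.
Distance = R·c = 6371 × 1.0406 ≈ 6630 km.

6630 km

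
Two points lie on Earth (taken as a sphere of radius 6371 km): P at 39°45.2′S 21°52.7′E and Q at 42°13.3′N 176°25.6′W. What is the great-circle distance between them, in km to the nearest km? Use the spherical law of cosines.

In radians: φ₁ = -0.6938, φ₂ = 0.7369, Δλ = 161.695° = 2.8221 rad.
cos c = sin φ₁ sin φ₂ + cos φ₁ cos φ₂ cos Δλ = (-0.6395)(0.6720) + (0.7688)(0.7406)(-0.9494) = -0.97026,
so c = arccos(-0.97026) = 2.89711 rad.
Distance = R·c = 6371 × 2.8971 ≈ 18457 km.

18457 km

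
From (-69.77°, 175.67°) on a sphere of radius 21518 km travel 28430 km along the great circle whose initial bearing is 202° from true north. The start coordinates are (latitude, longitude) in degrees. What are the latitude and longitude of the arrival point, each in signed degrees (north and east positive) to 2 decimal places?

Angular distance δ = d/R = 28430/21518 = 1.32122 rad; initial bearing θ = 3.5256 rad.
sin φ₂ = sin φ₁ cos δ + cos φ₁ sin δ cos θ = (-0.9383)(0.2470) + (0.3458)(0.9690)(-0.9272) = -0.5424, so φ₂ = -32.85°.
Δλ = atan2(sin θ sin δ cos φ₁, cos δ − sin φ₁ sin φ₂) = atan2(-0.1255, -0.2620) = -154.400°.
λ₂ = 175.670° − 154.400° = 21.27°.

-32.85°, 21.27°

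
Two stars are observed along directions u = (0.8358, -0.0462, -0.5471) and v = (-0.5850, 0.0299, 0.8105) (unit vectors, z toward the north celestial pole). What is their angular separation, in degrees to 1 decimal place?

159.0°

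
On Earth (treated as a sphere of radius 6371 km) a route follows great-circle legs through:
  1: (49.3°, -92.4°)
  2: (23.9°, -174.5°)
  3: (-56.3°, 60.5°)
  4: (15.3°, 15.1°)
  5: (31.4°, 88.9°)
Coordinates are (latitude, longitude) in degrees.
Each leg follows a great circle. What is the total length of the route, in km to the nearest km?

38415 km

Leg 1→2: central angle 1.1711 rad, distance 7461.4 km.
Leg 2→3: central angle 2.2498 rad, distance 14333.5 km.
Leg 3→4: central angle 1.4139 rad, distance 9008.0 km.
Leg 4→5: central angle 1.1948 rad, distance 7612.2 km.
Total: 7461.4 + 14333.5 + 9008.0 + 7612.2 ≈ 38415 km.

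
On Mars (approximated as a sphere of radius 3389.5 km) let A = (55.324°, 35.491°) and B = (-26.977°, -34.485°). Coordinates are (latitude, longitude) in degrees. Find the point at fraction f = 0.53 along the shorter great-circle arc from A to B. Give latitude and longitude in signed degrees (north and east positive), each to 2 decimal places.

14.31°, -9.87°

Central angle δ = 1.7716 rad. Interpolating on the sphere with fraction f = 0.53:
P = [sin((1−f)δ)·A + sin(fδ)·B] / sin δ = 0.7549·A + 0.8235·B in Cartesian coordinates,
giving P = (0.9546, -0.1662, 0.2472), i.e. latitude 14.31°, longitude -9.87°.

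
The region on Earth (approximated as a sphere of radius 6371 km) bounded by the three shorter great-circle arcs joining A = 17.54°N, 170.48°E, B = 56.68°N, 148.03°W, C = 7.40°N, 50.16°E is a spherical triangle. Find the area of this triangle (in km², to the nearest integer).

57137642 km²

Side lengths (central angles): a = 1.9931, b = 2.0248, c = 0.8709 rad; semiperimeter s = 2.4444.
By l'Huilier's theorem, tan(E/4) = √[tan(s/2) tan((s−a)/2) tan((s−b)/2) tan((s−c)/2)], giving spherical excess E = 1.4077 rad.
Area = E·R² = 1.4077 × (6371)² ≈ 57137642 km².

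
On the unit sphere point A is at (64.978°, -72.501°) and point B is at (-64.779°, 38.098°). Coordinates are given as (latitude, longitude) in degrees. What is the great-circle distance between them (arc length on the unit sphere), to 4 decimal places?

Let φ₁ = 1.1341 rad, φ₂ = -1.1306 rad, and Δλ = 1.9303 rad.
cos c = sin φ₁ sin φ₂ + cos φ₁ cos φ₂ cos Δλ = (0.9061)(-0.9047) + (0.4230)(0.4261)(-0.3518) = -0.88317,
so c = arccos(-0.88317) = 2.65338 rad.
On the unit sphere the arc length equals the central angle: 2.6534.

2.6534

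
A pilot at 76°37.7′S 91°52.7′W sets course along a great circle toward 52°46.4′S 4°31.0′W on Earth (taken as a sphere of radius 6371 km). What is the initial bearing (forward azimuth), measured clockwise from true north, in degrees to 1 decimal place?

104.6°

With φ₁ = -1.3374, φ₂ = -0.9211, Δλ = 1.5247 rad, the forward-azimuth formula gives
θ = atan2( sin Δλ cos φ₂ , cos φ₁ sin φ₂ − sin φ₁ cos φ₂ cos Δλ ) = atan2(0.6043, -0.1571) = 104.57°.
So the initial bearing is 104.6°.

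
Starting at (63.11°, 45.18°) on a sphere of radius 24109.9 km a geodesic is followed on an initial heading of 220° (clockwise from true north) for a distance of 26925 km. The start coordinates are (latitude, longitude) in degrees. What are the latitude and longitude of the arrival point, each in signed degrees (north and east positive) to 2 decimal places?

Angular distance δ = d/R = 26925/24109.9 = 1.11676 rad; initial bearing θ = 3.8397 rad.
sin φ₂ = sin φ₁ cos δ + cos φ₁ sin δ cos θ = (0.8919)(0.4386) + (0.4523)(0.8987)(-0.7660) = 0.0798, so φ₂ = 4.58°.
Δλ = atan2(sin θ sin δ cos φ₁, cos δ − sin φ₁ sin φ₂) = atan2(-0.2613, 0.3674) = -35.416°.
λ₂ = 45.180° − 35.416° = 9.76°.

4.58°, 9.76°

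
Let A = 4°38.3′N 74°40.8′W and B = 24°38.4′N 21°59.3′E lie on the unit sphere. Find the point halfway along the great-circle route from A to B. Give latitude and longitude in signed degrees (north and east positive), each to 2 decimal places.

21.43°, -29.31°

Central angle δ = 1.6423 rad. Interpolating on the sphere with fraction f = 0.5:
P = [sin((1−f)δ)·A + sin(fδ)·B] / sin δ = 0.7338·A + 0.7338·B in Cartesian coordinates,
giving P = (0.8117, -0.4557, 0.3653), i.e. latitude 21.43°, longitude -29.31°.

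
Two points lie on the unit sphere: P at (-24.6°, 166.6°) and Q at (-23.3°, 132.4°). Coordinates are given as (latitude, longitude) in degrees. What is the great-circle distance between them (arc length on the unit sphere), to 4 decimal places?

In radians: φ₁ = -0.4294, φ₂ = -0.4067, Δλ = -34.200° = -0.5969 rad.
cos c = sin φ₁ sin φ₂ + cos φ₁ cos φ₂ cos Δλ = (-0.4163)(-0.3955) + (0.9092)(0.9184)(0.8271) = 0.85534,
so c = arccos(0.85534) = 0.54459 rad.
On the unit sphere the arc length equals the central angle: 0.5446.

0.5446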